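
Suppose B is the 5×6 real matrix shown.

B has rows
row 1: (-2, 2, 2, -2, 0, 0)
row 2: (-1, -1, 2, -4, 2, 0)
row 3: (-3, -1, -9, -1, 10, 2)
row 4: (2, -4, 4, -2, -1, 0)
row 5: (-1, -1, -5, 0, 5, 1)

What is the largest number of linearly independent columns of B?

Row reduce to echelon form.
R2 ← R2 − (1/2)·R1: [0, -2, 1, -3, 2, 0]
R3 ← R3 − (3/2)·R1: [0, -4, -12, 2, 10, 2]
R4 ← R4 + R1: [0, -2, 6, -4, -1, 0]
R5 ← R5 − (1/2)·R1: [0, -2, -6, 1, 5, 1]
R3 ← R3 − (2)·R2: [0, 0, -14, 8, 6, 2]
R4 ← R4 − R2: [0, 0, 5, -1, -3, 0]
R5 ← R5 − R2: [0, 0, -7, 4, 3, 1]
R4 ← R4 + (5/14)·R3: [0, 0, 0, 13/7, -6/7, 5/7]
R5 ← R5 − (1/2)·R3: [0, 0, 0, 0, 0, 0]
Echelon form has 4 nonzero rows, so rank(B) = 4.
The rank gives the maximum number of linearly independent columns: 4.

4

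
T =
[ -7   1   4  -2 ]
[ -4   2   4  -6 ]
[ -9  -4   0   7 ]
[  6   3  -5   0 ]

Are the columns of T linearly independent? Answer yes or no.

Row reduce T to echelon form.
R2 ← R2 − (4/7)·R1: [0, 10/7, 12/7, -34/7]
R3 ← R3 − (9/7)·R1: [0, -37/7, -36/7, 67/7]
R4 ← R4 + (6/7)·R1: [0, 27/7, -11/7, -12/7]
R3 ← R3 + (37/10)·R2: [0, 0, 6/5, -42/5]
R4 ← R4 − (27/10)·R2: [0, 0, -31/5, 57/5]
R4 ← R4 + (31/6)·R3: [0, 0, 0, -32]
4 pivots among 4 columns.
Every column is a pivot column, so the columns are linearly independent.

yes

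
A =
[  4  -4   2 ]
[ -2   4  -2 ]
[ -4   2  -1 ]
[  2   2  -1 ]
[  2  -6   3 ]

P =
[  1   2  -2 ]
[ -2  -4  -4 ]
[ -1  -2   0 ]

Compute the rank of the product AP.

First compute AP:
[[ 10,  20,   8],
 [ -8, -16, -12],
 [ -7, -14,   0],
 [ -1,  -2, -12],
 [ 11,  22,  20]]
Now row reduce the product.
R2 ← R2 + (4/5)·R1: [0, 0, -28/5]
R3 ← R3 + (7/10)·R1: [0, 0, 28/5]
R4 ← R4 + (1/10)·R1: [0, 0, -56/5]
R5 ← R5 − (11/10)·R1: [0, 0, 56/5]
R3 ← R3 + R2: [0, 0, 0]
R4 ← R4 − (2)·R2: [0, 0, 0]
R5 ← R5 + (2)·R2: [0, 0, 0]
2 nonzero rows, so rank(AP) = 2.

2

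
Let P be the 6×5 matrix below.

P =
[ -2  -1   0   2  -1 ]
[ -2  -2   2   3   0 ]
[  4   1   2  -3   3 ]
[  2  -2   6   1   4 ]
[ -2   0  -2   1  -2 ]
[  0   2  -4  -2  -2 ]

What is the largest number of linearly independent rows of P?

2

Row reduce to echelon form.
R2 ← R2 − R1: [0, -1, 2, 1, 1]
R3 ← R3 + (2)·R1: [0, -1, 2, 1, 1]
R4 ← R4 + R1: [0, -3, 6, 3, 3]
R5 ← R5 − R1: [0, 1, -2, -1, -1]
R3 ← R3 − R2: [0, 0, 0, 0, 0]
R4 ← R4 − (3)·R2: [0, 0, 0, 0, 0]
R5 ← R5 + R2: [0, 0, 0, 0, 0]
R6 ← R6 + (2)·R2: [0, 0, 0, 0, 0]
Echelon form has 2 nonzero rows, so rank(P) = 2.
The rank gives the maximum number of linearly independent rows: 2.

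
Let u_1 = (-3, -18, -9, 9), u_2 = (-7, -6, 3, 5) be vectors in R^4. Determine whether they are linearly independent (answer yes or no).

yes

Form the matrix with these vectors as rows and row reduce.
R2 ← R2 − (7/3)·R1: [0, 36, 24, -16]
2 nonzero rows, so the 2 vectors span a space of dimension 2.
Since 2 = 2, the vectors are linearly independent.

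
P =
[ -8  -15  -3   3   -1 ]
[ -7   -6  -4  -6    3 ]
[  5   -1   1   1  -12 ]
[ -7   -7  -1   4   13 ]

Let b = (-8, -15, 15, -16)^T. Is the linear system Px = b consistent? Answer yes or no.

yes

Row reduce the augmented matrix [P | b].
R2 ← R2 − (7/8)·R1: [0, 57/8, -11/8, -69/8, 31/8, -8]
R3 ← R3 + (5/8)·R1: [0, -83/8, -7/8, 23/8, -101/8, 10]
R4 ← R4 − (7/8)·R1: [0, 49/8, 13/8, 11/8, 111/8, -9]
R3 ← R3 + (83/57)·R2: [0, 0, -164/57, -184/19, -398/57, -94/57]
R4 ← R4 − (49/57)·R2: [0, 0, 160/57, 167/19, 601/57, -121/57]
R4 ← R4 + (40/41)·R3: [0, 0, 0, -27/41, 153/41, -153/41]
The echelon form has 4 nonzero rows, and every pivot lies in the first 5 columns, so rank(P) = rank([P|b]) = 4.
The system is consistent.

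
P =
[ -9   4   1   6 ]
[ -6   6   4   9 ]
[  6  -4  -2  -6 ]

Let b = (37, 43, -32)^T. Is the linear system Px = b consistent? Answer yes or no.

yes

Row reduce the augmented matrix [P | b].
R2 ← R2 − (2/3)·R1: [0, 10/3, 10/3, 5, 55/3]
R3 ← R3 + (2/3)·R1: [0, -4/3, -4/3, -2, -22/3]
R3 ← R3 + (2/5)·R2: [0, 0, 0, 0, 0]
The echelon form has 2 nonzero rows, and every pivot lies in the first 4 columns, so rank(P) = rank([P|b]) = 2.
The system is consistent.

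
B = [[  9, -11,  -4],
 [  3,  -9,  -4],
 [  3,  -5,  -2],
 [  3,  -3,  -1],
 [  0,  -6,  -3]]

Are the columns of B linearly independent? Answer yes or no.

no

Row reduce B to echelon form.
R2 ← R2 − (1/3)·R1: [0, -16/3, -8/3]
R3 ← R3 − (1/3)·R1: [0, -4/3, -2/3]
R4 ← R4 − (1/3)·R1: [0, 2/3, 1/3]
R3 ← R3 − (1/4)·R2: [0, 0, 0]
R4 ← R4 + (1/8)·R2: [0, 0, 0]
R5 ← R5 − (9/8)·R2: [0, 0, 0]
2 pivots among 3 columns.
Only 2 < 3 pivot columns, so the columns are linearly dependent.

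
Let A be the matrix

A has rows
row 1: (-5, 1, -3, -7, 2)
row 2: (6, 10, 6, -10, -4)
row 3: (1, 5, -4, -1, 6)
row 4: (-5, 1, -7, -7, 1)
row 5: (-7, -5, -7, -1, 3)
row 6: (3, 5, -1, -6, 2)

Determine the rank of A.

5

Row reduce to echelon form.
R2 ← R2 + (6/5)·R1: [0, 56/5, 12/5, -92/5, -8/5]
R3 ← R3 + (1/5)·R1: [0, 26/5, -23/5, -12/5, 32/5]
R4 ← R4 − R1: [0, 0, -4, 0, -1]
R5 ← R5 − (7/5)·R1: [0, -32/5, -14/5, 44/5, 1/5]
R6 ← R6 + (3/5)·R1: [0, 28/5, -14/5, -51/5, 16/5]
R3 ← R3 − (13/28)·R2: [0, 0, -40/7, 43/7, 50/7]
R5 ← R5 + (4/7)·R2: [0, 0, -10/7, -12/7, -5/7]
R6 ← R6 − (1/2)·R2: [0, 0, -4, -1, 4]
R4 ← R4 − (7/10)·R3: [0, 0, 0, -43/10, -6]
R5 ← R5 − (1/4)·R3: [0, 0, 0, -13/4, -5/2]
R6 ← R6 − (7/10)·R3: [0, 0, 0, -53/10, -1]
R5 ← R5 − (65/86)·R4: [0, 0, 0, 0, 175/86]
R6 ← R6 − (53/43)·R4: [0, 0, 0, 0, 275/43]
R6 ← R6 − (22/7)·R5: [0, 0, 0, 0, 0]
Echelon form has 5 nonzero rows, so rank(A) = 5.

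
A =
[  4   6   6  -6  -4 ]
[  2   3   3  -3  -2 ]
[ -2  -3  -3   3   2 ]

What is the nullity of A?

Row reduce to echelon form.
R2 ← R2 − (1/2)·R1: [0, 0, 0, 0, 0]
R3 ← R3 + (1/2)·R1: [0, 0, 0, 0, 0]
1 nonzero row, so rank(A) = 1.
A has 5 columns; by rank–nullity, nullity = 5 − 1 = 4.

4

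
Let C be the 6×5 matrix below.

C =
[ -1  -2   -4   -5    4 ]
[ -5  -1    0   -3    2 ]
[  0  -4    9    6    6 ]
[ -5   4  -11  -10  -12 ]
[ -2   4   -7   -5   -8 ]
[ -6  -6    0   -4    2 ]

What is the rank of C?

5

Row reduce to echelon form.
R2 ← R2 − (5)·R1: [0, 9, 20, 22, -18]
R4 ← R4 − (5)·R1: [0, 14, 9, 15, -32]
R5 ← R5 − (2)·R1: [0, 8, 1, 5, -16]
R6 ← R6 − (6)·R1: [0, 6, 24, 26, -22]
R3 ← R3 + (4/9)·R2: [0, 0, 161/9, 142/9, -2]
R4 ← R4 − (14/9)·R2: [0, 0, -199/9, -173/9, -4]
R5 ← R5 − (8/9)·R2: [0, 0, -151/9, -131/9, 0]
R6 ← R6 − (2/3)·R2: [0, 0, 32/3, 34/3, -10]
R4 ← R4 + (199/161)·R3: [0, 0, 0, 45/161, -1042/161]
R5 ← R5 + (151/161)·R3: [0, 0, 0, 39/161, -302/161]
R6 ← R6 − (96/161)·R3: [0, 0, 0, 310/161, -1418/161]
R5 ← R5 − (13/15)·R4: [0, 0, 0, 0, 56/15]
R6 ← R6 − (62/9)·R4: [0, 0, 0, 0, 322/9]
R6 ← R6 − (115/12)·R5: [0, 0, 0, 0, 0]
Echelon form has 5 nonzero rows, so rank(C) = 5.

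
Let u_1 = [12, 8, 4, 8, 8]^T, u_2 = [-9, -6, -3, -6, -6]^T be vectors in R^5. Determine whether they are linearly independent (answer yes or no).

no

Form the matrix with these vectors as rows and row reduce.
R2 ← R2 + (3/4)·R1: [0, 0, 0, 0, 0]
1 nonzero row, so the 2 vectors span a space of dimension 1.
Since 1 < 2, the vectors are linearly dependent.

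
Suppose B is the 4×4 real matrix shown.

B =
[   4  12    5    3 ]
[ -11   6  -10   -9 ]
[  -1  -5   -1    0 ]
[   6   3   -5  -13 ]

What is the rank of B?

3

Row reduce to echelon form.
R2 ← R2 + (11/4)·R1: [0, 39, 15/4, -3/4]
R3 ← R3 + (1/4)·R1: [0, -2, 1/4, 3/4]
R4 ← R4 − (3/2)·R1: [0, -15, -25/2, -35/2]
R3 ← R3 + (2/39)·R2: [0, 0, 23/52, 37/52]
R4 ← R4 + (5/13)·R2: [0, 0, -575/52, -925/52]
R4 ← R4 + (25)·R3: [0, 0, 0, 0]
Echelon form has 3 nonzero rows, so rank(B) = 3.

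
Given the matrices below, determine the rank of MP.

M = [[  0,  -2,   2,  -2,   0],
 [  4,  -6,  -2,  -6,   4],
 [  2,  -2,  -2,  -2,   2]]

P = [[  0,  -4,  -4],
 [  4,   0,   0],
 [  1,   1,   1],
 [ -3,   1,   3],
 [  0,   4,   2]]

First compute MP:
[[  0,   0,  -4],
 [ -8,  -8, -28],
 [ -4,  -4, -12]]
Now row reduce the product.
Swap R1 ↔ R2
R3 ← R3 − (1/2)·R1: [0, 0, 2]
R3 ← R3 + (1/2)·R2: [0, 0, 0]
2 nonzero rows, so rank(MP) = 2.

2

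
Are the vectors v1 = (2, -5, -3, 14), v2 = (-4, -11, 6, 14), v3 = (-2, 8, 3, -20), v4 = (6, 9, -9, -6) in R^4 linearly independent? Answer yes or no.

Form the matrix with these vectors as rows and row reduce.
R2 ← R2 + (2)·R1: [0, -21, 0, 42]
R3 ← R3 + R1: [0, 3, 0, -6]
R4 ← R4 − (3)·R1: [0, 24, 0, -48]
R3 ← R3 + (1/7)·R2: [0, 0, 0, 0]
R4 ← R4 + (8/7)·R2: [0, 0, 0, 0]
2 nonzero rows, so the 4 vectors span a space of dimension 2.
Since 2 < 4, the vectors are linearly dependent.

no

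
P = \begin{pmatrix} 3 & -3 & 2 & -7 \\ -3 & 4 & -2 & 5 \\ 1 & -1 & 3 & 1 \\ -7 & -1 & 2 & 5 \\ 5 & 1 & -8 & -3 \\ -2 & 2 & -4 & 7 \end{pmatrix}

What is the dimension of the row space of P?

Row reduce to echelon form.
R2 ← R2 + R1: [0, 1, 0, -2]
R3 ← R3 − (1/3)·R1: [0, 0, 7/3, 10/3]
R4 ← R4 + (7/3)·R1: [0, -8, 20/3, -34/3]
R5 ← R5 − (5/3)·R1: [0, 6, -34/3, 26/3]
R6 ← R6 + (2/3)·R1: [0, 0, -8/3, 7/3]
R4 ← R4 + (8)·R2: [0, 0, 20/3, -82/3]
R5 ← R5 − (6)·R2: [0, 0, -34/3, 62/3]
R4 ← R4 − (20/7)·R3: [0, 0, 0, -258/7]
R5 ← R5 + (34/7)·R3: [0, 0, 0, 258/7]
R6 ← R6 + (8/7)·R3: [0, 0, 0, 43/7]
R5 ← R5 + R4: [0, 0, 0, 0]
R6 ← R6 + (1/6)·R4: [0, 0, 0, 0]
Echelon form has 4 nonzero rows, so rank(P) = 4.
The row space has dimension equal to the rank: 4.

4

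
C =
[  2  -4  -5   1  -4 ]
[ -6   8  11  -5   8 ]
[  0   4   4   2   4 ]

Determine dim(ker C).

3

Row reduce to echelon form.
R2 ← R2 + (3)·R1: [0, -4, -4, -2, -4]
R3 ← R3 + R2: [0, 0, 0, 0, 0]
2 nonzero rows, so rank(C) = 2.
C has 5 columns; by rank–nullity, nullity = 5 − 2 = 3.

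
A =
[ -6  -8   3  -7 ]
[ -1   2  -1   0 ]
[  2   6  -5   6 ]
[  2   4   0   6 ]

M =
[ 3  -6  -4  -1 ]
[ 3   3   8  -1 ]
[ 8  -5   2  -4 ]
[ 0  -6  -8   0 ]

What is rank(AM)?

3

First compute AM:
[[-18,  39,  22,   2],
 [ -5,  17,  18,   3],
 [-16,  -5, -18,  12],
 [ 18, -36, -24,  -6]]
Now row reduce the product.
R2 ← R2 − (5/18)·R1: [0, 37/6, 107/9, 22/9]
R3 ← R3 − (8/9)·R1: [0, -119/3, -338/9, 92/9]
R4 ← R4 + R1: [0, 3, -2, -4]
R3 ← R3 + (238/37)·R2: [0, 0, 1440/37, 960/37]
R4 ← R4 − (18/37)·R2: [0, 0, -288/37, -192/37]
R4 ← R4 + (1/5)·R3: [0, 0, 0, 0]
3 nonzero rows, so rank(AM) = 3.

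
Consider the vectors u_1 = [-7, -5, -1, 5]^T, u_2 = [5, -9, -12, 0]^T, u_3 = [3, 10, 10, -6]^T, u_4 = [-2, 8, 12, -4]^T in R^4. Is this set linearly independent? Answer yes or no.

Form the matrix with these vectors as rows and row reduce.
R2 ← R2 + (5/7)·R1: [0, -88/7, -89/7, 25/7]
R3 ← R3 + (3/7)·R1: [0, 55/7, 67/7, -27/7]
R4 ← R4 − (2/7)·R1: [0, 66/7, 86/7, -38/7]
R3 ← R3 + (5/8)·R2: [0, 0, 13/8, -13/8]
R4 ← R4 + (3/4)·R2: [0, 0, 11/4, -11/4]
R4 ← R4 − (22/13)·R3: [0, 0, 0, 0]
3 nonzero rows, so the 4 vectors span a space of dimension 3.
Since 3 < 4, the vectors are linearly dependent.

no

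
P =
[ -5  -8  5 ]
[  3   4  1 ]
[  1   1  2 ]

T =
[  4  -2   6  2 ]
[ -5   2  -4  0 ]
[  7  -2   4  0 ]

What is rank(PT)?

First compute PT:
[[ 55, -16,  22, -10],
 [ -1,   0,   6,   6],
 [ 13,  -4,  10,   2]]
Now row reduce the product.
R2 ← R2 + (1/55)·R1: [0, -16/55, 32/5, 64/11]
R3 ← R3 − (13/55)·R1: [0, -12/55, 24/5, 48/11]
R3 ← R3 − (3/4)·R2: [0, 0, 0, 0]
2 nonzero rows, so rank(PT) = 2.

2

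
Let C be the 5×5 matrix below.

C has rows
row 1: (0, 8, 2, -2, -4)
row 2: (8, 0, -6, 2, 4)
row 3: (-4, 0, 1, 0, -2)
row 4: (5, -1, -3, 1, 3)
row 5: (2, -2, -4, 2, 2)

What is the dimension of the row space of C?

Row reduce to echelon form.
Swap R1 ↔ R2
R3 ← R3 + (1/2)·R1: [0, 0, -2, 1, 0]
R4 ← R4 − (5/8)·R1: [0, -1, 3/4, -1/4, 1/2]
R5 ← R5 − (1/4)·R1: [0, -2, -5/2, 3/2, 1]
R4 ← R4 + (1/8)·R2: [0, 0, 1, -1/2, 0]
R5 ← R5 + (1/4)·R2: [0, 0, -2, 1, 0]
R4 ← R4 + (1/2)·R3: [0, 0, 0, 0, 0]
R5 ← R5 − R3: [0, 0, 0, 0, 0]
Echelon form has 3 nonzero rows, so rank(C) = 3.
The row space has dimension equal to the rank: 3.

3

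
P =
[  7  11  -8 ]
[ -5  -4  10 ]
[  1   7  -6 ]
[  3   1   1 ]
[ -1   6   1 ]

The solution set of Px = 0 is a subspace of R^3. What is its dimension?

Row reduce to echelon form.
R2 ← R2 + (5/7)·R1: [0, 27/7, 30/7]
R3 ← R3 − (1/7)·R1: [0, 38/7, -34/7]
R4 ← R4 − (3/7)·R1: [0, -26/7, 31/7]
R5 ← R5 + (1/7)·R1: [0, 53/7, -1/7]
R3 ← R3 − (38/27)·R2: [0, 0, -98/9]
R4 ← R4 + (26/27)·R2: [0, 0, 77/9]
R5 ← R5 − (53/27)·R2: [0, 0, -77/9]
R4 ← R4 + (11/14)·R3: [0, 0, 0]
R5 ← R5 − (11/14)·R3: [0, 0, 0]
3 nonzero rows, so rank(P) = 3.
P has 3 columns; by rank–nullity, nullity = 3 − 3 = 0.

0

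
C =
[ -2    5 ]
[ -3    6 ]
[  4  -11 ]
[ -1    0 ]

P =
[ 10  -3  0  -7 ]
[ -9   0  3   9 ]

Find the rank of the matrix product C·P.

First compute CP:
[[-65,   6,  15,  59],
 [-84,   9,  18,  75],
 [139, -12, -33, -127],
 [-10,   3,   0,   7]]
Now row reduce the product.
R2 ← R2 − (84/65)·R1: [0, 81/65, -18/13, -81/65]
R3 ← R3 + (139/65)·R1: [0, 54/65, -12/13, -54/65]
R4 ← R4 − (2/13)·R1: [0, 27/13, -30/13, -27/13]
R3 ← R3 − (2/3)·R2: [0, 0, 0, 0]
R4 ← R4 − (5/3)·R2: [0, 0, 0, 0]
2 nonzero rows, so rank(CP) = 2.

2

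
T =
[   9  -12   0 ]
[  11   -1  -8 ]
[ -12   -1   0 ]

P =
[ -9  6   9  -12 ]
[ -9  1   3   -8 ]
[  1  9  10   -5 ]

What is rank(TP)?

3

First compute TP:
[[ 27,  42,  45, -12],
 [-98,  -7,  16, -84],
 [117, -73, -111, 152]]
Now row reduce the product.
R2 ← R2 + (98/27)·R1: [0, 1309/9, 538/3, -1148/9]
R3 ← R3 − (13/3)·R1: [0, -255, -306, 204]
R3 ← R3 + (135/77)·R2: [0, 0, 648/77, -216/11]
3 nonzero rows, so rank(TP) = 3.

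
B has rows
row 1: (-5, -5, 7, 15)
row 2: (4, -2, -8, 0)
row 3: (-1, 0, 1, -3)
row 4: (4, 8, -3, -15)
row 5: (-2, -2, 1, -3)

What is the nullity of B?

1

Row reduce to echelon form.
R2 ← R2 + (4/5)·R1: [0, -6, -12/5, 12]
R3 ← R3 − (1/5)·R1: [0, 1, -2/5, -6]
R4 ← R4 + (4/5)·R1: [0, 4, 13/5, -3]
R5 ← R5 − (2/5)·R1: [0, 0, -9/5, -9]
R3 ← R3 + (1/6)·R2: [0, 0, -4/5, -4]
R4 ← R4 + (2/3)·R2: [0, 0, 1, 5]
R4 ← R4 + (5/4)·R3: [0, 0, 0, 0]
R5 ← R5 − (9/4)·R3: [0, 0, 0, 0]
3 nonzero rows, so rank(B) = 3.
B has 4 columns; by rank–nullity, nullity = 4 − 3 = 1.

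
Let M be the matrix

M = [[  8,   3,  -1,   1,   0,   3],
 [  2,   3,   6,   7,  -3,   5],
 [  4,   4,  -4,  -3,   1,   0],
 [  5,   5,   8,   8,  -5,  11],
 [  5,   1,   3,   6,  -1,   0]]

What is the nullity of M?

Row reduce to echelon form.
R2 ← R2 − (1/4)·R1: [0, 9/4, 25/4, 27/4, -3, 17/4]
R3 ← R3 − (1/2)·R1: [0, 5/2, -7/2, -7/2, 1, -3/2]
R4 ← R4 − (5/8)·R1: [0, 25/8, 69/8, 59/8, -5, 73/8]
R5 ← R5 − (5/8)·R1: [0, -7/8, 29/8, 43/8, -1, -15/8]
R3 ← R3 − (10/9)·R2: [0, 0, -94/9, -11, 13/3, -56/9]
R4 ← R4 − (25/18)·R2: [0, 0, -1/18, -2, -5/6, 29/9]
R5 ← R5 + (7/18)·R2: [0, 0, 109/18, 8, -13/6, -2/9]
R4 ← R4 − (1/188)·R3: [0, 0, 0, -365/188, -161/188, 153/47]
R5 ← R5 + (109/188)·R3: [0, 0, 0, 305/188, 65/188, -180/47]
R5 ← R5 + (61/73)·R4: [0, 0, 0, 0, -27/73, -81/73]
5 nonzero rows, so rank(M) = 5.
M has 6 columns; by rank–nullity, nullity = 6 − 5 = 1.

1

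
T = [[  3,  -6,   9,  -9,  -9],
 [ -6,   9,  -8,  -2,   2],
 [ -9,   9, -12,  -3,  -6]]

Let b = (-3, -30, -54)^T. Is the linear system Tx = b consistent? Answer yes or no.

Row reduce the augmented matrix [T | b].
R2 ← R2 + (2)·R1: [0, -3, 10, -20, -16, -36]
R3 ← R3 + (3)·R1: [0, -9, 15, -30, -33, -63]
R3 ← R3 − (3)·R2: [0, 0, -15, 30, 15, 45]
The echelon form has 3 nonzero rows, and every pivot lies in the first 5 columns, so rank(T) = rank([T|b]) = 3.
The system is consistent.

yes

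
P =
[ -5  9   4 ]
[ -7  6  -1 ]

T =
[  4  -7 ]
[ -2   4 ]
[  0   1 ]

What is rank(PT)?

2

First compute PT:
[[-38,  75],
 [-40,  72]]
Now row reduce the product.
R2 ← R2 − (20/19)·R1: [0, -132/19]
2 nonzero rows, so rank(PT) = 2.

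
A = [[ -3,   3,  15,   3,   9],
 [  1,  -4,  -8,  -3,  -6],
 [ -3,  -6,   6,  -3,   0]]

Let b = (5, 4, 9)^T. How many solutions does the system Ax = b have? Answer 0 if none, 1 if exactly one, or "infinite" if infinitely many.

Row reduce the augmented matrix [A | b].
R2 ← R2 + (1/3)·R1: [0, -3, -3, -2, -3, 17/3]
R3 ← R3 − R1: [0, -9, -9, -6, -9, 4]
R3 ← R3 − (3)·R2: [0, 0, 0, 0, 0, -13]
The echelon form has 3 nonzero rows; the last pivot sits in the augmented column, so rank(A) = 2 but rank([A|b]) = 3.
Since the ranks differ, the system is inconsistent.
It has no solutions.

0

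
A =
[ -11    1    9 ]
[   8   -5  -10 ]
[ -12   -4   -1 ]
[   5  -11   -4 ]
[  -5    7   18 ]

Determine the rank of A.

3

Row reduce to echelon form.
R2 ← R2 + (8/11)·R1: [0, -47/11, -38/11]
R3 ← R3 − (12/11)·R1: [0, -56/11, -119/11]
R4 ← R4 + (5/11)·R1: [0, -116/11, 1/11]
R5 ← R5 − (5/11)·R1: [0, 72/11, 153/11]
R3 ← R3 − (56/47)·R2: [0, 0, -315/47]
R4 ← R4 − (116/47)·R2: [0, 0, 405/47]
R5 ← R5 + (72/47)·R2: [0, 0, 405/47]
R4 ← R4 + (9/7)·R3: [0, 0, 0]
R5 ← R5 + (9/7)·R3: [0, 0, 0]
Echelon form has 3 nonzero rows, so rank(A) = 3.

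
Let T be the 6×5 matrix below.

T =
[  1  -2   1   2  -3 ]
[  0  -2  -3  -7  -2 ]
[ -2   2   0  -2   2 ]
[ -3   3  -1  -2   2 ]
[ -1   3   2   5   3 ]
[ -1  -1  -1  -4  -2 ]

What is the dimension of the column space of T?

Row reduce to echelon form.
R3 ← R3 + (2)·R1: [0, -2, 2, 2, -4]
R4 ← R4 + (3)·R1: [0, -3, 2, 4, -7]
R5 ← R5 + R1: [0, 1, 3, 7, 0]
R6 ← R6 + R1: [0, -3, 0, -2, -5]
R3 ← R3 − R2: [0, 0, 5, 9, -2]
R4 ← R4 − (3/2)·R2: [0, 0, 13/2, 29/2, -4]
R5 ← R5 + (1/2)·R2: [0, 0, 3/2, 7/2, -1]
R6 ← R6 − (3/2)·R2: [0, 0, 9/2, 17/2, -2]
R4 ← R4 − (13/10)·R3: [0, 0, 0, 14/5, -7/5]
R5 ← R5 − (3/10)·R3: [0, 0, 0, 4/5, -2/5]
R6 ← R6 − (9/10)·R3: [0, 0, 0, 2/5, -1/5]
R5 ← R5 − (2/7)·R4: [0, 0, 0, 0, 0]
R6 ← R6 − (1/7)·R4: [0, 0, 0, 0, 0]
Echelon form has 4 nonzero rows, so rank(T) = 4.
The column space has dimension equal to the rank: 4.

4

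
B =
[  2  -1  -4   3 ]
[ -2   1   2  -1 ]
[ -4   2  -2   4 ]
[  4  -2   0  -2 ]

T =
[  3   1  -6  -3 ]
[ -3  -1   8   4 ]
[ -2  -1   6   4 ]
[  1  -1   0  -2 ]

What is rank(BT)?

2

First compute BT:
[[ 20,   4, -44, -32],
 [-14,  -4,  32,  20],
 [-10,  -8,  28,   4],
 [ 16,   8, -40, -16]]
Now row reduce the product.
R2 ← R2 + (7/10)·R1: [0, -6/5, 6/5, -12/5]
R3 ← R3 + (1/2)·R1: [0, -6, 6, -12]
R4 ← R4 − (4/5)·R1: [0, 24/5, -24/5, 48/5]
R3 ← R3 − (5)·R2: [0, 0, 0, 0]
R4 ← R4 + (4)·R2: [0, 0, 0, 0]
2 nonzero rows, so rank(BT) = 2.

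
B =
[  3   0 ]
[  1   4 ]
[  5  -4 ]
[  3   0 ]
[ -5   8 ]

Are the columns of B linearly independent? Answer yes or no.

Row reduce B to echelon form.
R2 ← R2 − (1/3)·R1: [0, 4]
R3 ← R3 − (5/3)·R1: [0, -4]
R4 ← R4 − R1: [0, 0]
R5 ← R5 + (5/3)·R1: [0, 8]
R3 ← R3 + R2: [0, 0]
R5 ← R5 − (2)·R2: [0, 0]
2 pivots among 2 columns.
Every column is a pivot column, so the columns are linearly independent.

yes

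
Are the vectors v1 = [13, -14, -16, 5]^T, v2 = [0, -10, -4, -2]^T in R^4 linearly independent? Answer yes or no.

Form the matrix with these vectors as rows and row reduce.
2 nonzero rows, so the 2 vectors span a space of dimension 2.
Since 2 = 2, the vectors are linearly independent.

yes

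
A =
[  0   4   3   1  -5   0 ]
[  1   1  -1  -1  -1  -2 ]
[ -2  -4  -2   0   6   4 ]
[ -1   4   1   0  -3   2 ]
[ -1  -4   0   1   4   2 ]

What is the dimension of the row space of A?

3

Row reduce to echelon form.
Swap R1 ↔ R2
R3 ← R3 + (2)·R1: [0, -2, -4, -2, 4, 0]
R4 ← R4 + R1: [0, 5, 0, -1, -4, 0]
R5 ← R5 + R1: [0, -3, -1, 0, 3, 0]
R3 ← R3 + (1/2)·R2: [0, 0, -5/2, -3/2, 3/2, 0]
R4 ← R4 − (5/4)·R2: [0, 0, -15/4, -9/4, 9/4, 0]
R5 ← R5 + (3/4)·R2: [0, 0, 5/4, 3/4, -3/4, 0]
R4 ← R4 − (3/2)·R3: [0, 0, 0, 0, 0, 0]
R5 ← R5 + (1/2)·R3: [0, 0, 0, 0, 0, 0]
Echelon form has 3 nonzero rows, so rank(A) = 3.
The row space has dimension equal to the rank: 3.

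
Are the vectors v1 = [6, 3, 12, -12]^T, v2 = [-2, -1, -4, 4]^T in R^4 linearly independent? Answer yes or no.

Form the matrix with these vectors as rows and row reduce.
R2 ← R2 + (1/3)·R1: [0, 0, 0, 0]
1 nonzero row, so the 2 vectors span a space of dimension 1.
Since 1 < 2, the vectors are linearly dependent.

no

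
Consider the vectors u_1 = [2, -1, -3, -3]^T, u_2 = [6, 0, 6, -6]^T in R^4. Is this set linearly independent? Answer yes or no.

yes

Form the matrix with these vectors as rows and row reduce.
R2 ← R2 − (3)·R1: [0, 3, 15, 3]
2 nonzero rows, so the 2 vectors span a space of dimension 2.
Since 2 = 2, the vectors are linearly independent.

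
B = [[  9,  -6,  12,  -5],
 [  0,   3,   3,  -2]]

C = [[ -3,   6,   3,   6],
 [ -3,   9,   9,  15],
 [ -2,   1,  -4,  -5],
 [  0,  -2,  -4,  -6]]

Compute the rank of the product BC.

2

First compute BC:
[[-33,  22, -55, -66],
 [-15,  34,  23,  42]]
Now row reduce the product.
R2 ← R2 − (5/11)·R1: [0, 24, 48, 72]
2 nonzero rows, so rank(BC) = 2.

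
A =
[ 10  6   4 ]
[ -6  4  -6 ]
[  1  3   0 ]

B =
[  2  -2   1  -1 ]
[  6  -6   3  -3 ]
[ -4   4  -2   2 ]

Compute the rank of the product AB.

First compute AB:
[[ 40, -40,  20, -20],
 [ 36, -36,  18, -18],
 [ 20, -20,  10, -10]]
Now row reduce the product.
R2 ← R2 − (9/10)·R1: [0, 0, 0, 0]
R3 ← R3 − (1/2)·R1: [0, 0, 0, 0]
1 nonzero row, so rank(AB) = 1.

1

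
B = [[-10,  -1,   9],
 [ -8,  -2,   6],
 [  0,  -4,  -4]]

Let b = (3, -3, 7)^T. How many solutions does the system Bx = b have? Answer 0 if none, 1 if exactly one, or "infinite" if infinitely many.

Row reduce the augmented matrix [B | b].
R2 ← R2 − (4/5)·R1: [0, -6/5, -6/5, -27/5]
R3 ← R3 − (10/3)·R2: [0, 0, 0, 25]
The echelon form has 3 nonzero rows; the last pivot sits in the augmented column, so rank(B) = 2 but rank([B|b]) = 3.
Since the ranks differ, the system is inconsistent.
It has no solutions.

0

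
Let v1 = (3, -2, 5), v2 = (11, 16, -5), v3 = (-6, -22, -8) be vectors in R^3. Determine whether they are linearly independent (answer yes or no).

Form the matrix with these vectors as rows and row reduce.
R2 ← R2 − (11/3)·R1: [0, 70/3, -70/3]
R3 ← R3 + (2)·R1: [0, -26, 2]
R3 ← R3 + (39/35)·R2: [0, 0, -24]
3 nonzero rows, so the 3 vectors span a space of dimension 3.
Since 3 = 3, the vectors are linearly independent.

yes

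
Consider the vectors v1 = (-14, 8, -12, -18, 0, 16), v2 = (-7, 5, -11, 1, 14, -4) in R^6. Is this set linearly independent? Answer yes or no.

yes

Form the matrix with these vectors as rows and row reduce.
R2 ← R2 − (1/2)·R1: [0, 1, -5, 10, 14, -12]
2 nonzero rows, so the 2 vectors span a space of dimension 2.
Since 2 = 2, the vectors are linearly independent.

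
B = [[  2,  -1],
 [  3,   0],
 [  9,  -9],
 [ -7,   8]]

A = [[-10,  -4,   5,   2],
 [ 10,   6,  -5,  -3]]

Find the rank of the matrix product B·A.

2

First compute BA:
[[-30, -14,  15,   7],
 [-30, -12,  15,   6],
 [-180, -90,  90,  45],
 [150,  76, -75, -38]]
Now row reduce the product.
R2 ← R2 − R1: [0, 2, 0, -1]
R3 ← R3 − (6)·R1: [0, -6, 0, 3]
R4 ← R4 + (5)·R1: [0, 6, 0, -3]
R3 ← R3 + (3)·R2: [0, 0, 0, 0]
R4 ← R4 − (3)·R2: [0, 0, 0, 0]
2 nonzero rows, so rank(BA) = 2.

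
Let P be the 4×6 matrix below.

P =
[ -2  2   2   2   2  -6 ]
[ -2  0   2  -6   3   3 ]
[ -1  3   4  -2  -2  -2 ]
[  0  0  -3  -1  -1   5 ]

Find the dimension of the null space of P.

Row reduce to echelon form.
R2 ← R2 − R1: [0, -2, 0, -8, 1, 9]
R3 ← R3 − (1/2)·R1: [0, 2, 3, -3, -3, 1]
R3 ← R3 + R2: [0, 0, 3, -11, -2, 10]
R4 ← R4 + R3: [0, 0, 0, -12, -3, 15]
4 nonzero rows, so rank(P) = 4.
P has 6 columns; by rank–nullity, nullity = 6 − 4 = 2.

2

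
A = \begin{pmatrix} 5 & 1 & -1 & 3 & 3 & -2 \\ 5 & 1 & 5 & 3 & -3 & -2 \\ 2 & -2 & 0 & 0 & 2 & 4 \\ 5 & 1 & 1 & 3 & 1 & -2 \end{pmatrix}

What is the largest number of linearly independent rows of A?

Row reduce to echelon form.
R2 ← R2 − R1: [0, 0, 6, 0, -6, 0]
R3 ← R3 − (2/5)·R1: [0, -12/5, 2/5, -6/5, 4/5, 24/5]
R4 ← R4 − R1: [0, 0, 2, 0, -2, 0]
Swap R2 ↔ R3
R4 ← R4 − (1/3)·R3: [0, 0, 0, 0, 0, 0]
Echelon form has 3 nonzero rows, so rank(A) = 3.
The rank gives the maximum number of linearly independent rows: 3.

3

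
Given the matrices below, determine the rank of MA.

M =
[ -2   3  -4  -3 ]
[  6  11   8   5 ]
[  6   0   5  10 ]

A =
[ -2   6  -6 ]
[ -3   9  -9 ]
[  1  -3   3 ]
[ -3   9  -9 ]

1

First compute MA:
[[  0,   0,   0],
 [-52, 156, -156],
 [-37, 111, -111]]
Now row reduce the product.
Swap R1 ↔ R2
R3 ← R3 − (37/52)·R1: [0, 0, 0]
1 nonzero row, so rank(MA) = 1.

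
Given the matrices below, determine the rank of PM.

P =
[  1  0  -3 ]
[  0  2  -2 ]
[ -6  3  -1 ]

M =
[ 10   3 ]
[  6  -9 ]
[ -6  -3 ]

2

First compute PM:
[[ 28,  12],
 [ 24, -12],
 [-36, -42]]
Now row reduce the product.
R2 ← R2 − (6/7)·R1: [0, -156/7]
R3 ← R3 + (9/7)·R1: [0, -186/7]
R3 ← R3 − (31/26)·R2: [0, 0]
2 nonzero rows, so rank(PM) = 2.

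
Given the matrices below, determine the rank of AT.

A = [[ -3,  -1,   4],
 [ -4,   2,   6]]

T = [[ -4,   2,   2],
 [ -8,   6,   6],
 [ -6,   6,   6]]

First compute AT:
[[ -4,  12,  12],
 [-36,  40,  40]]
Now row reduce the product.
R2 ← R2 − (9)·R1: [0, -68, -68]
2 nonzero rows, so rank(AT) = 2.

2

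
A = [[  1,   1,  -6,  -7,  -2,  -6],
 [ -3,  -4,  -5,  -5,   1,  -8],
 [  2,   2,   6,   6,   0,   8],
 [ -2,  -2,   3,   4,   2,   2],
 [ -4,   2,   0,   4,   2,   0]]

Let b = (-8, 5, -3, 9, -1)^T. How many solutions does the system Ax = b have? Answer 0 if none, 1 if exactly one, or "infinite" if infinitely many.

0

Row reduce the augmented matrix [A | b].
R2 ← R2 + (3)·R1: [0, -1, -23, -26, -5, -26, -19]
R3 ← R3 − (2)·R1: [0, 0, 18, 20, 4, 20, 13]
R4 ← R4 + (2)·R1: [0, 0, -9, -10, -2, -10, -7]
R5 ← R5 + (4)·R1: [0, 6, -24, -24, -6, -24, -33]
R5 ← R5 + (6)·R2: [0, 0, -162, -180, -36, -180, -147]
R4 ← R4 + (1/2)·R3: [0, 0, 0, 0, 0, 0, -1/2]
R5 ← R5 + (9)·R3: [0, 0, 0, 0, 0, 0, -30]
R5 ← R5 − (60)·R4: [0, 0, 0, 0, 0, 0, 0]
The echelon form has 4 nonzero rows; the last pivot sits in the augmented column, so rank(A) = 3 but rank([A|b]) = 4.
Since the ranks differ, the system is inconsistent.
It has no solutions.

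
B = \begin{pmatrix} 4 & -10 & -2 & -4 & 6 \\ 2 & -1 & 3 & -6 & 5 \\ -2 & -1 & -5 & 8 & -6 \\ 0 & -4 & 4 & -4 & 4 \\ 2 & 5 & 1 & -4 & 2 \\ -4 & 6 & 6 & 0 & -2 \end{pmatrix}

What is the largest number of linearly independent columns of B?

3

Row reduce to echelon form.
R2 ← R2 − (1/2)·R1: [0, 4, 4, -4, 2]
R3 ← R3 + (1/2)·R1: [0, -6, -6, 6, -3]
R5 ← R5 − (1/2)·R1: [0, 10, 2, -2, -1]
R6 ← R6 + R1: [0, -4, 4, -4, 4]
R3 ← R3 + (3/2)·R2: [0, 0, 0, 0, 0]
R4 ← R4 + R2: [0, 0, 8, -8, 6]
R5 ← R5 − (5/2)·R2: [0, 0, -8, 8, -6]
R6 ← R6 + R2: [0, 0, 8, -8, 6]
Swap R3 ↔ R4
R5 ← R5 + R3: [0, 0, 0, 0, 0]
R6 ← R6 − R3: [0, 0, 0, 0, 0]
Echelon form has 3 nonzero rows, so rank(B) = 3.
The rank gives the maximum number of linearly independent columns: 3.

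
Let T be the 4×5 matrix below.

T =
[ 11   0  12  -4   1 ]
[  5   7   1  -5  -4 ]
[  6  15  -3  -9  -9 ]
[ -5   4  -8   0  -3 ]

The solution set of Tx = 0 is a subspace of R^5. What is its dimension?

3

Row reduce to echelon form.
R2 ← R2 − (5/11)·R1: [0, 7, -49/11, -35/11, -49/11]
R3 ← R3 − (6/11)·R1: [0, 15, -105/11, -75/11, -105/11]
R4 ← R4 + (5/11)·R1: [0, 4, -28/11, -20/11, -28/11]
R3 ← R3 − (15/7)·R2: [0, 0, 0, 0, 0]
R4 ← R4 − (4/7)·R2: [0, 0, 0, 0, 0]
2 nonzero rows, so rank(T) = 2.
T has 5 columns; by rank–nullity, nullity = 5 − 2 = 3.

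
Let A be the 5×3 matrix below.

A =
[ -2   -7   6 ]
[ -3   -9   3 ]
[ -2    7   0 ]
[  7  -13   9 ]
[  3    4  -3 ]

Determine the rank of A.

Row reduce to echelon form.
R2 ← R2 − (3/2)·R1: [0, 3/2, -6]
R3 ← R3 − R1: [0, 14, -6]
R4 ← R4 + (7/2)·R1: [0, -75/2, 30]
R5 ← R5 + (3/2)·R1: [0, -13/2, 6]
R3 ← R3 − (28/3)·R2: [0, 0, 50]
R4 ← R4 + (25)·R2: [0, 0, -120]
R5 ← R5 + (13/3)·R2: [0, 0, -20]
R4 ← R4 + (12/5)·R3: [0, 0, 0]
R5 ← R5 + (2/5)·R3: [0, 0, 0]
Echelon form has 3 nonzero rows, so rank(A) = 3.

3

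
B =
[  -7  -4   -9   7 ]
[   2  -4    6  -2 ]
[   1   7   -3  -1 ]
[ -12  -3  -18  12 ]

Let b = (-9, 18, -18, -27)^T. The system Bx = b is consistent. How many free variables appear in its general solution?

Row reduce the augmented matrix [B | b].
R2 ← R2 + (2/7)·R1: [0, -36/7, 24/7, 0, 108/7]
R3 ← R3 + (1/7)·R1: [0, 45/7, -30/7, 0, -135/7]
R4 ← R4 − (12/7)·R1: [0, 27/7, -18/7, 0, -81/7]
R3 ← R3 + (5/4)·R2: [0, 0, 0, 0, 0]
R4 ← R4 + (3/4)·R2: [0, 0, 0, 0, 0]
The echelon form has 2 nonzero rows, and every pivot lies in the first 4 columns, so rank(B) = rank([B|b]) = 2.
The system is consistent.
Free variables = (unknowns) − (rank) = 4 − 2 = 2.

2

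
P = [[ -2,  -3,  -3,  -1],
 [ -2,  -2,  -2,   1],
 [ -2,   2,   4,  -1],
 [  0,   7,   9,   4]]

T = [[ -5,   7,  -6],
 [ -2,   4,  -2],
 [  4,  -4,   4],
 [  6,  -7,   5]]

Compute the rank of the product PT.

First compute PT:
[[ -2,  -7,   1],
 [ 12, -21,  13],
 [ 16, -15,  19],
 [ 46, -36,  42]]
Now row reduce the product.
R2 ← R2 + (6)·R1: [0, -63, 19]
R3 ← R3 + (8)·R1: [0, -71, 27]
R4 ← R4 + (23)·R1: [0, -197, 65]
R3 ← R3 − (71/63)·R2: [0, 0, 352/63]
R4 ← R4 − (197/63)·R2: [0, 0, 352/63]
R4 ← R4 − R3: [0, 0, 0]
3 nonzero rows, so rank(PT) = 3.

3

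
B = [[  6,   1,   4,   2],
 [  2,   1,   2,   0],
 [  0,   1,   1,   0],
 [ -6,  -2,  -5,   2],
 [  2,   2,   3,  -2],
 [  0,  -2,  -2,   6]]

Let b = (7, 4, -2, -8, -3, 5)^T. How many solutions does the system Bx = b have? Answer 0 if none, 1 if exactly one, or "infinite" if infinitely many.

0

Row reduce the augmented matrix [B | b].
R2 ← R2 − (1/3)·R1: [0, 2/3, 2/3, -2/3, 5/3]
R4 ← R4 + R1: [0, -1, -1, 4, -1]
R5 ← R5 − (1/3)·R1: [0, 5/3, 5/3, -8/3, -16/3]
R3 ← R3 − (3/2)·R2: [0, 0, 0, 1, -9/2]
R4 ← R4 + (3/2)·R2: [0, 0, 0, 3, 3/2]
R5 ← R5 − (5/2)·R2: [0, 0, 0, -1, -19/2]
R6 ← R6 + (3)·R2: [0, 0, 0, 4, 10]
R4 ← R4 − (3)·R3: [0, 0, 0, 0, 15]
R5 ← R5 + R3: [0, 0, 0, 0, -14]
R6 ← R6 − (4)·R3: [0, 0, 0, 0, 28]
R5 ← R5 + (14/15)·R4: [0, 0, 0, 0, 0]
R6 ← R6 − (28/15)·R4: [0, 0, 0, 0, 0]
The echelon form has 4 nonzero rows; the last pivot sits in the augmented column, so rank(B) = 3 but rank([B|b]) = 4.
Since the ranks differ, the system is inconsistent.
It has no solutions.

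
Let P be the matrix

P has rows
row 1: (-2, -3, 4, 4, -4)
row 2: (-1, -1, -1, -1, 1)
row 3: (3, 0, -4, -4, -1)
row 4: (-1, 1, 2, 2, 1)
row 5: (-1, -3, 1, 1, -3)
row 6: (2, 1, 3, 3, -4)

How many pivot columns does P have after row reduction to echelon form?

3

Row reduce to echelon form.
R2 ← R2 − (1/2)·R1: [0, 1/2, -3, -3, 3]
R3 ← R3 + (3/2)·R1: [0, -9/2, 2, 2, -7]
R4 ← R4 − (1/2)·R1: [0, 5/2, 0, 0, 3]
R5 ← R5 − (1/2)·R1: [0, -3/2, -1, -1, -1]
R6 ← R6 + R1: [0, -2, 7, 7, -8]
R3 ← R3 + (9)·R2: [0, 0, -25, -25, 20]
R4 ← R4 − (5)·R2: [0, 0, 15, 15, -12]
R5 ← R5 + (3)·R2: [0, 0, -10, -10, 8]
R6 ← R6 + (4)·R2: [0, 0, -5, -5, 4]
R4 ← R4 + (3/5)·R3: [0, 0, 0, 0, 0]
R5 ← R5 − (2/5)·R3: [0, 0, 0, 0, 0]
R6 ← R6 − (1/5)·R3: [0, 0, 0, 0, 0]
Echelon form has 3 nonzero rows, so rank(P) = 3.
Each nonzero row contributes one pivot column: 3 pivot columns.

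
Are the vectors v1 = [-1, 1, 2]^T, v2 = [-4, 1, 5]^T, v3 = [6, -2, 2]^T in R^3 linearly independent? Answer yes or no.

yes

Form the matrix with these vectors as rows and row reduce.
R2 ← R2 − (4)·R1: [0, -3, -3]
R3 ← R3 + (6)·R1: [0, 4, 14]
R3 ← R3 + (4/3)·R2: [0, 0, 10]
3 nonzero rows, so the 3 vectors span a space of dimension 3.
Since 3 = 3, the vectors are linearly independent.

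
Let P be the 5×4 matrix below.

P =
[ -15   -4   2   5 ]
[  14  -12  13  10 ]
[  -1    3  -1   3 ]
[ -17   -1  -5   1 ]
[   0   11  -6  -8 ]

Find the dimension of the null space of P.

Row reduce to echelon form.
R2 ← R2 + (14/15)·R1: [0, -236/15, 223/15, 44/3]
R3 ← R3 − (1/15)·R1: [0, 49/15, -17/15, 8/3]
R4 ← R4 − (17/15)·R1: [0, 53/15, -109/15, -14/3]
R3 ← R3 + (49/236)·R2: [0, 0, 461/236, 337/59]
R4 ← R4 + (53/236)·R2: [0, 0, -927/236, -81/59]
R5 ← R5 + (165/236)·R2: [0, 0, 1037/236, 133/59]
R4 ← R4 + (927/461)·R3: [0, 0, 0, 4662/461]
R5 ← R5 − (1037/461)·R3: [0, 0, 0, -4884/461]
R5 ← R5 + (22/21)·R4: [0, 0, 0, 0]
4 nonzero rows, so rank(P) = 4.
P has 4 columns; by rank–nullity, nullity = 4 − 4 = 0.

0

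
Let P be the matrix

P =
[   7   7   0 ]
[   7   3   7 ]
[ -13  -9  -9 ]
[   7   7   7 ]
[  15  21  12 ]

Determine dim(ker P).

0

Row reduce to echelon form.
R2 ← R2 − R1: [0, -4, 7]
R3 ← R3 + (13/7)·R1: [0, 4, -9]
R4 ← R4 − R1: [0, 0, 7]
R5 ← R5 − (15/7)·R1: [0, 6, 12]
R3 ← R3 + R2: [0, 0, -2]
R5 ← R5 + (3/2)·R2: [0, 0, 45/2]
R4 ← R4 + (7/2)·R3: [0, 0, 0]
R5 ← R5 + (45/4)·R3: [0, 0, 0]
3 nonzero rows, so rank(P) = 3.
P has 3 columns; by rank–nullity, nullity = 3 − 3 = 0.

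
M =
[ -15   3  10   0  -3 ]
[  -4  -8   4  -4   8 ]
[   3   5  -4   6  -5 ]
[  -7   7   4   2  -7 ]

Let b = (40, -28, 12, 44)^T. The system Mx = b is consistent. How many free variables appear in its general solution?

Row reduce the augmented matrix [M | b].
R2 ← R2 − (4/15)·R1: [0, -44/5, 4/3, -4, 44/5, -116/3]
R3 ← R3 + (1/5)·R1: [0, 28/5, -2, 6, -28/5, 20]
R4 ← R4 − (7/15)·R1: [0, 28/5, -2/3, 2, -28/5, 76/3]
R3 ← R3 + (7/11)·R2: [0, 0, -38/33, 38/11, 0, -152/33]
R4 ← R4 + (7/11)·R2: [0, 0, 2/11, -6/11, 0, 8/11]
R4 ← R4 + (3/19)·R3: [0, 0, 0, 0, 0, 0]
The echelon form has 3 nonzero rows, and every pivot lies in the first 5 columns, so rank(M) = rank([M|b]) = 3.
The system is consistent.
Free variables = (unknowns) − (rank) = 5 − 3 = 2.

2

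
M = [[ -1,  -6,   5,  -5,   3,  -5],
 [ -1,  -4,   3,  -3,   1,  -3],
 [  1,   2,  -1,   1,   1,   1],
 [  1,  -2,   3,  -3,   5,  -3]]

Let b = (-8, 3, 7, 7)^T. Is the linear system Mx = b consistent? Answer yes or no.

no

Row reduce the augmented matrix [M | b].
R2 ← R2 − R1: [0, 2, -2, 2, -2, 2, 11]
R3 ← R3 + R1: [0, -4, 4, -4, 4, -4, -1]
R4 ← R4 + R1: [0, -8, 8, -8, 8, -8, -1]
R3 ← R3 + (2)·R2: [0, 0, 0, 0, 0, 0, 21]
R4 ← R4 + (4)·R2: [0, 0, 0, 0, 0, 0, 43]
R4 ← R4 − (43/21)·R3: [0, 0, 0, 0, 0, 0, 0]
The echelon form has 3 nonzero rows; the last pivot sits in the augmented column, so rank(M) = 2 but rank([M|b]) = 3.
Since the ranks differ, the system is inconsistent.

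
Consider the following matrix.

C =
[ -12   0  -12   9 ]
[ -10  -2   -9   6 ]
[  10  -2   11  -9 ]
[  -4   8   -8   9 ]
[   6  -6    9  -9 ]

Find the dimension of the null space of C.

Row reduce to echelon form.
R2 ← R2 − (5/6)·R1: [0, -2, 1, -3/2]
R3 ← R3 + (5/6)·R1: [0, -2, 1, -3/2]
R4 ← R4 − (1/3)·R1: [0, 8, -4, 6]
R5 ← R5 + (1/2)·R1: [0, -6, 3, -9/2]
R3 ← R3 − R2: [0, 0, 0, 0]
R4 ← R4 + (4)·R2: [0, 0, 0, 0]
R5 ← R5 − (3)·R2: [0, 0, 0, 0]
2 nonzero rows, so rank(C) = 2.
C has 4 columns; by rank–nullity, nullity = 4 − 2 = 2.

2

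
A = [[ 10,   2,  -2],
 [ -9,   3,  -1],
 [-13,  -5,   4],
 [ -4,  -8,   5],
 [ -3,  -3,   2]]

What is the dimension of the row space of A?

2

Row reduce to echelon form.
R2 ← R2 + (9/10)·R1: [0, 24/5, -14/5]
R3 ← R3 + (13/10)·R1: [0, -12/5, 7/5]
R4 ← R4 + (2/5)·R1: [0, -36/5, 21/5]
R5 ← R5 + (3/10)·R1: [0, -12/5, 7/5]
R3 ← R3 + (1/2)·R2: [0, 0, 0]
R4 ← R4 + (3/2)·R2: [0, 0, 0]
R5 ← R5 + (1/2)·R2: [0, 0, 0]
Echelon form has 2 nonzero rows, so rank(A) = 2.
The row space has dimension equal to the rank: 2.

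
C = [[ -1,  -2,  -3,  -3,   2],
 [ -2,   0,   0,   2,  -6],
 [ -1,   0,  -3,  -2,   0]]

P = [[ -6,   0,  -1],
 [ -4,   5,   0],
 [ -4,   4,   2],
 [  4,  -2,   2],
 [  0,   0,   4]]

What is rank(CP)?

First compute CP:
[[ 14, -16,  -3],
 [ 20,  -4, -18],
 [ 10,  -8,  -9]]
Now row reduce the product.
R2 ← R2 − (10/7)·R1: [0, 132/7, -96/7]
R3 ← R3 − (5/7)·R1: [0, 24/7, -48/7]
R3 ← R3 − (2/11)·R2: [0, 0, -48/11]
3 nonzero rows, so rank(CP) = 3.

3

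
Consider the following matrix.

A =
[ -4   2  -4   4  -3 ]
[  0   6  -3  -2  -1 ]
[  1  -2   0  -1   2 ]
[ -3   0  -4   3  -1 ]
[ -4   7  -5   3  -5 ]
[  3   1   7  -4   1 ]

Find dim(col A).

4

Row reduce to echelon form.
R3 ← R3 + (1/4)·R1: [0, -3/2, -1, 0, 5/4]
R4 ← R4 − (3/4)·R1: [0, -3/2, -1, 0, 5/4]
R5 ← R5 − R1: [0, 5, -1, -1, -2]
R6 ← R6 + (3/4)·R1: [0, 5/2, 4, -1, -5/4]
R3 ← R3 + (1/4)·R2: [0, 0, -7/4, -1/2, 1]
R4 ← R4 + (1/4)·R2: [0, 0, -7/4, -1/2, 1]
R5 ← R5 − (5/6)·R2: [0, 0, 3/2, 2/3, -7/6]
R6 ← R6 − (5/12)·R2: [0, 0, 21/4, -1/6, -5/6]
R4 ← R4 − R3: [0, 0, 0, 0, 0]
R5 ← R5 + (6/7)·R3: [0, 0, 0, 5/21, -13/42]
R6 ← R6 + (3)·R3: [0, 0, 0, -5/3, 13/6]
Swap R4 ↔ R5
R6 ← R6 + (7)·R4: [0, 0, 0, 0, 0]
Echelon form has 4 nonzero rows, so rank(A) = 4.
The column space has dimension equal to the rank: 4.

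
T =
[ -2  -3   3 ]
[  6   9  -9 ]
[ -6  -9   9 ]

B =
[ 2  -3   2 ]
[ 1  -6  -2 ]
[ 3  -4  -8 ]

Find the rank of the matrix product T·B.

First compute TB:
[[  2,  12, -22],
 [ -6, -36,  66],
 [  6,  36, -66]]
Now row reduce the product.
R2 ← R2 + (3)·R1: [0, 0, 0]
R3 ← R3 − (3)·R1: [0, 0, 0]
1 nonzero row, so rank(TB) = 1.

1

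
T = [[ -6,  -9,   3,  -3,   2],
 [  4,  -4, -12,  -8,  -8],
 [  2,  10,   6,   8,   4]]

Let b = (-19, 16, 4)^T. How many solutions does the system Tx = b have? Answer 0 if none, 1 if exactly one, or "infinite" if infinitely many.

infinite

Row reduce the augmented matrix [T | b].
R2 ← R2 + (2/3)·R1: [0, -10, -10, -10, -20/3, 10/3]
R3 ← R3 + (1/3)·R1: [0, 7, 7, 7, 14/3, -7/3]
R3 ← R3 + (7/10)·R2: [0, 0, 0, 0, 0, 0]
The echelon form has 2 nonzero rows, and every pivot lies in the first 5 columns, so rank(T) = rank([T|b]) = 2.
The system is consistent.
rank = 2 < 5 unknowns, so there are infinitely many solutions.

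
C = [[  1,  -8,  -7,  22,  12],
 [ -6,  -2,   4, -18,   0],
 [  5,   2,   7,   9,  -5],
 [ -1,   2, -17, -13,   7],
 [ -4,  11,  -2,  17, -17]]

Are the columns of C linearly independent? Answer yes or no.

no

Row reduce C to echelon form.
R2 ← R2 + (6)·R1: [0, -50, -38, 114, 72]
R3 ← R3 − (5)·R1: [0, 42, 42, -101, -65]
R4 ← R4 + R1: [0, -6, -24, 9, 19]
R5 ← R5 + (4)·R1: [0, -21, -30, 105, 31]
R3 ← R3 + (21/25)·R2: [0, 0, 252/25, -131/25, -113/25]
R4 ← R4 − (3/25)·R2: [0, 0, -486/25, -117/25, 259/25]
R5 ← R5 − (21/50)·R2: [0, 0, -351/25, 1428/25, 19/25]
R4 ← R4 + (27/14)·R3: [0, 0, 0, -207/14, 23/14]
R5 ← R5 + (39/28)·R3: [0, 0, 0, 1395/28, -155/28]
R5 ← R5 + (155/46)·R4: [0, 0, 0, 0, 0]
4 pivots among 5 columns.
Only 4 < 5 pivot columns, so the columns are linearly dependent.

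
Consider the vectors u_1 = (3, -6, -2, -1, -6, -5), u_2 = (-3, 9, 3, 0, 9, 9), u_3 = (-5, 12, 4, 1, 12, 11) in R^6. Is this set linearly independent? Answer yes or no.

no

Form the matrix with these vectors as rows and row reduce.
R2 ← R2 + R1: [0, 3, 1, -1, 3, 4]
R3 ← R3 + (5/3)·R1: [0, 2, 2/3, -2/3, 2, 8/3]
R3 ← R3 − (2/3)·R2: [0, 0, 0, 0, 0, 0]
2 nonzero rows, so the 3 vectors span a space of dimension 2.
Since 2 < 3, the vectors are linearly dependent.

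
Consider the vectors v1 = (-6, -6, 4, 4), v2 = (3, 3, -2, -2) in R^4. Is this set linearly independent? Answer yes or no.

no

Form the matrix with these vectors as rows and row reduce.
R2 ← R2 + (1/2)·R1: [0, 0, 0, 0]
1 nonzero row, so the 2 vectors span a space of dimension 1.
Since 1 < 2, the vectors are linearly dependent.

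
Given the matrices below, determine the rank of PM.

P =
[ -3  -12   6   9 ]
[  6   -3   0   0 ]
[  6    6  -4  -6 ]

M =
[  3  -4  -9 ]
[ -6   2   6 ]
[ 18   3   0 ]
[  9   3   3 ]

First compute PM:
[[252,  33, -18],
 [ 36, -30, -72],
 [-144, -42, -36]]
Now row reduce the product.
R2 ← R2 − (1/7)·R1: [0, -243/7, -486/7]
R3 ← R3 + (4/7)·R1: [0, -162/7, -324/7]
R3 ← R3 − (2/3)·R2: [0, 0, 0]
2 nonzero rows, so rank(PM) = 2.

2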